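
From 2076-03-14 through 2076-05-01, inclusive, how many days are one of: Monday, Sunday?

2076-03-14 is a Saturday.
The range spans 49 days (inclusive of both endpoints).
49 = 7 × 7, so the span is exactly 7 full weeks.
Each full week contributes 2 days from the set (Mon, Sun): 7 × 2 = 14.

14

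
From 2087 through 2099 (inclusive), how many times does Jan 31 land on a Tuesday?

2

Day of week of January 31 in each year:
2087: Fri, 2088: Sat, 2089: Mon, 2090: Tue ✓, 2091: Wed, 2092: Thu, 2093: Sat, 2094: Sun, 2095: Mon, 2096: Tue ✓, 2097: Thu, 2098: Fri, 2099: Sat
Tuesdays: 2090, 2096.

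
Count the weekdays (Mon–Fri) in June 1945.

21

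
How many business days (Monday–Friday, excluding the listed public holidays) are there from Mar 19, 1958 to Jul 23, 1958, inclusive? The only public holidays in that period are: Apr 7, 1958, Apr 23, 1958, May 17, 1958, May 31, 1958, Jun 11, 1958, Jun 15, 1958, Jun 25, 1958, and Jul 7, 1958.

Mar 19, 1958 is a Wednesday.
That's 127 days from start to end, counting both.
127 = 7 × 18 + 1, so there are 18 full weeks plus 1 extra day.
Each full week contributes 5 weekdays (Mon–Fri): 18 × 5 = 90.
The 1 extra day is Wed — 1 of them qualifies.
Total: 90 + 1 = 91.
Holidays: Apr 7, 1958 (Mon); Apr 23, 1958 (Wed); May 17, 1958 (Sat); May 31, 1958 (Sat); Jun 11, 1958 (Wed); Jun 15, 1958 (Sun); Jun 25, 1958 (Wed); Jul 7, 1958 (Mon).
5 of the 8 holidays fall on weekdays; the rest are weekends and were already excluded.
Business days: 91 − 5 = 86.

86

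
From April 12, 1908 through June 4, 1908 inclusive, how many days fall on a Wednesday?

8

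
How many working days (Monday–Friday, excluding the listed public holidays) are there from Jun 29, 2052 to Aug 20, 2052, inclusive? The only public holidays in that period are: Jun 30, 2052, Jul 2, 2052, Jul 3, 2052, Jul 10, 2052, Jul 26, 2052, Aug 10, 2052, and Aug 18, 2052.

33

Jun 29, 2052 is a Saturday.
From Jun 29, 2052 to Aug 20, 2052 is 53 days inclusive.
53 = 7 × 7 + 4, so there are 7 full weeks plus 4 extra days.
Each full week contributes 5 weekdays (Mon–Fri): 7 × 5 = 35.
The 4 extra days are Sat, Sun, Mon, Tue — 2 of them qualify.
Total: 35 + 2 = 37.
Holidays: Jun 30, 2052 (Sun); Jul 2, 2052 (Tue); Jul 3, 2052 (Wed); Jul 10, 2052 (Wed); Jul 26, 2052 (Fri); Aug 10, 2052 (Sat); Aug 18, 2052 (Sun).
4 of the 7 holidays fall on weekdays; the rest are weekends and were already excluded.
Business days: 37 − 4 = 33.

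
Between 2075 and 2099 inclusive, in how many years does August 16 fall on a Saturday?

Day of week of August 16 in each year:
2075: Fri, 2076: Sun, 2077: Mon, 2078: Tue, 2079: Wed, 2080: Fri, 2081: Sat ✓, 2082: Sun, 2083: Mon, 2084: Wed, 2085: Thu, 2086: Fri, 2087: Sat ✓, 2088: Mon, 2089: Tue, 2090: Wed, 2091: Thu, 2092: Sat ✓, 2093: Sun, 2094: Mon, 2095: Tue, 2096: Thu, 2097: Fri, 2098: Sat ✓, 2099: Sun
Saturdays: 2081, 2087, 2092, 2098.

4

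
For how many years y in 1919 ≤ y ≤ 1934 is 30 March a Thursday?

Day of week of March 30 in each year:
1919: Sun, 1920: Tue, 1921: Wed, 1922: Thu ✓, 1923: Fri, 1924: Sun, 1925: Mon, 1926: Tue, 1927: Wed, 1928: Fri, 1929: Sat, 1930: Sun, 1931: Mon, 1932: Wed, 1933: Thu ✓, 1934: Fri
Thursdays: 1922, 1933.

2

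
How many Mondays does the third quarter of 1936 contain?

13

1 July 1936 is a Wednesday.
The range spans 92 days (inclusive of both endpoints).
92 = 7 × 13 + 1, so there are 13 full weeks plus 1 extra day.
Each full week contributes one Monday: 13 so far.
The 1 extra day is Wed — none qualify.
Total: 13 + 0 = 13.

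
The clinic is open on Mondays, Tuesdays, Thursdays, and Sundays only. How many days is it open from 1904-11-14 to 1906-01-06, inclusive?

1904-11-14 is a Monday.
From 1904-11-14 to 1906-01-06 is 419 days inclusive.
419 = 7 × 59 + 6, so there are 59 full weeks plus 6 extra days.
Each full week contributes 4 days from the set (Mon, Tue, Thu, Sun): 59 × 4 = 236.
The 6 extra days are Monday, Tuesday, Wednesday, Thursday, Friday, Saturday — 3 of them qualify.
Total: 236 + 3 = 239.

239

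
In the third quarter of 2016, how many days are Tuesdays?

2016-07-01 is a Friday.
That's 92 days from start to end, counting both.
92 = 7 × 13 + 1, so there are 13 full weeks plus 1 extra day.
Each full week contributes one Tuesday: 13 so far.
The 1 extra day is Friday — none qualify.
Total: 13 + 0 = 13.

13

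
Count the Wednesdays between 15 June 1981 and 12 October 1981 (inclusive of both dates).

17

15 June 1981 is a Monday.
From 15 June 1981 to 12 October 1981 is 120 days inclusive.
120 = 7 × 17 + 1, so there are 17 full weeks plus 1 extra day.
Each full week contributes one Wednesday: 17 so far.
The 1 extra day is Monday — none qualify.
Total: 17 + 0 = 17.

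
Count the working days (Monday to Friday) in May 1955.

1955-05-01 is a Sunday.
That's 31 days from start to end, counting both.
31 = 7 × 4 + 3, so there are 4 full weeks plus 3 extra days.
Each full week contributes 5 weekdays (Mon–Fri): 4 × 5 = 20.
The 3 extra days are Sun, Mon, Tue — 2 of them qualify.
Total: 20 + 2 = 22.

22 weekdays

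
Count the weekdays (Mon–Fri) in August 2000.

23

2000-08-01 is a Tuesday.
From 2000-08-01 to 2000-08-31 is 31 days inclusive.
31 = 7 × 4 + 3, so there are 4 full weeks plus 3 extra days.
Each full week contributes 5 weekdays (Mon–Fri): 4 × 5 = 20.
The 3 extra days are Tuesday, Wednesday, Thursday — 3 of them qualify.
Total: 20 + 3 = 23.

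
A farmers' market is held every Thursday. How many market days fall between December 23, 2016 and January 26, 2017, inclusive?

December 23, 2016 is a Friday.
The range spans 35 days (inclusive of both endpoints).
35 = 7 × 5, so the span is exactly 5 full weeks.
Each full week contributes one Thursday: 5 so far.

5 Thursdays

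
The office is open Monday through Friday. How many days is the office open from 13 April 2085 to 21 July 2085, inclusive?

13 April 2085 is a Friday.
That's 100 days from start to end, counting both.
100 = 7 × 14 + 2, so there are 14 full weeks plus 2 extra days.
Each full week contributes 5 weekdays (Mon–Fri): 14 × 5 = 70.
The 2 extra days are Fri, Sat — 1 of them qualifies.
Total: 70 + 1 = 71.

71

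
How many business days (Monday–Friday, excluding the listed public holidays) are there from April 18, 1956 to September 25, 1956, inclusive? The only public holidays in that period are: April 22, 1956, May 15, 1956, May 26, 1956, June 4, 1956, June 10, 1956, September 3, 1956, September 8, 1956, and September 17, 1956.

111 business days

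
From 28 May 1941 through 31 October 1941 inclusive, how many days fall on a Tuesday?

28 May 1941 is a Wednesday.
The range spans 157 days (inclusive of both endpoints).
157 = 7 × 22 + 3, so there are 22 full weeks plus 3 extra days.
Each full week contributes one Tuesday: 22 so far.
The 3 extra days are Wed, Thu, Fri — none qualify.
Total: 22 + 0 = 22.

22 Tuesdays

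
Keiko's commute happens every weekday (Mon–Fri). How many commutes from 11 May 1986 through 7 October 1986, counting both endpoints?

107 weekdays

11 May 1986 is a Sunday.
From 11 May 1986 to 7 October 1986 is 150 days inclusive.
150 = 7 × 21 + 3, so there are 21 full weeks plus 3 extra days.
Each full week contributes 5 weekdays (Mon–Fri): 21 × 5 = 105.
The 3 extra days are Sun, Mon, Tue — 2 of them qualify.
Total: 105 + 2 = 107.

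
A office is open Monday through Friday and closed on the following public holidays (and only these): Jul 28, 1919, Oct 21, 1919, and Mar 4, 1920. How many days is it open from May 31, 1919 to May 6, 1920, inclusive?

241

May 31, 1919 is a Saturday.
The range spans 342 days (inclusive of both endpoints).
342 = 7 × 48 + 6, so there are 48 full weeks plus 6 extra days.
Each full week contributes 5 weekdays (Mon–Fri): 48 × 5 = 240.
The 6 extra days are Saturday, Sunday, Monday, Tuesday, Wednesday, Thursday — 4 of them qualify.
Total: 240 + 4 = 244.
Holidays: Jul 28, 1919 (Mon); Oct 21, 1919 (Tue); Mar 4, 1920 (Thu).
All 3 holidays fall on weekdays, so subtract 3.
Business days: 244 − 3 = 241.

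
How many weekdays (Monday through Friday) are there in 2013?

1 January 2013 is a Tuesday.
That's 365 days from start to end, counting both.
365 = 7 × 52 + 1, so there are 52 full weeks plus 1 extra day.
Each full week contributes 5 weekdays (Mon–Fri): 52 × 5 = 260.
The 1 extra day is Tuesday — 1 of them qualifies.
Total: 260 + 1 = 261.

261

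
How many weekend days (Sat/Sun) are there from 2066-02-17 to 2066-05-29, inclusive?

29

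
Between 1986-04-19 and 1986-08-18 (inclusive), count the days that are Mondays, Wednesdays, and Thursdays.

52

1986-04-19 is a Saturday.
From 1986-04-19 to 1986-08-18 is 122 days inclusive.
122 = 7 × 17 + 3, so there are 17 full weeks plus 3 extra days.
Each full week contributes 3 days from the set (Mon, Wed, Thu): 17 × 3 = 51.
The 3 extra days are Saturday, Sunday, Monday — 1 of them qualifies.
Total: 51 + 1 = 52.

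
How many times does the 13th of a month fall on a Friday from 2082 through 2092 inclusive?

18

Friday-the-13ths by year:
2082: Feb, Mar, Nov
2083: Aug
2084: Oct
2085: Apr, Jul
2086: Sep, Dec
2087: Jun
2088: Feb, Aug
2089: May
2090: Jan, Oct
2091: Apr, Jul
2092: Jun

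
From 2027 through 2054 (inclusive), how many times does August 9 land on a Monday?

4

Day of week of August 9 in each year:
2027: Mon ✓, 2028: Wed, 2029: Thu, 2030: Fri, 2031: Sat, 2032: Mon ✓, 2033: Tue, 2034: Wed, 2035: Thu, 2036: Sat, 2037: Sun, 2038: Mon ✓, 2039: Tue, 2040: Thu, 2041: Fri, 2042: Sat, 2043: Sun, 2044: Tue, 2045: Wed, 2046: Thu, 2047: Fri, 2048: Sun, 2049: Mon ✓, 2050: Tue, 2051: Wed, 2052: Fri, 2053: Sat, 2054: Sun
Mondays: 2027, 2032, 2038, 2049.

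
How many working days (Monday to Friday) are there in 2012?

261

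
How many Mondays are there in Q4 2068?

Oct 1, 2068 is a Monday.
That's 92 days from start to end, counting both.
92 = 7 × 13 + 1, so there are 13 full weeks plus 1 extra day.
Each full week contributes one Monday: 13 so far.
The 1 extra day is Mon — 1 of them qualifies.
Total: 13 + 1 = 14.

14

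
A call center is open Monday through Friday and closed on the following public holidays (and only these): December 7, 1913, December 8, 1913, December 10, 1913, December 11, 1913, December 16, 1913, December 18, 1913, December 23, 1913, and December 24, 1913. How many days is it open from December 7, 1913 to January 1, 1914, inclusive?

12

December 7, 1913 is a Sunday.
That's 26 days from start to end, counting both.
26 = 7 × 3 + 5, so there are 3 full weeks plus 5 extra days.
Each full week contributes 5 weekdays (Mon–Fri): 3 × 5 = 15.
The 5 extra days are Sunday, Monday, Tuesday, Wednesday, Thursday — 4 of them qualify.
Total: 15 + 4 = 19.
Holidays: December 7, 1913 (Sun); December 8, 1913 (Mon); December 10, 1913 (Wed); December 11, 1913 (Thu); December 16, 1913 (Tue); December 18, 1913 (Thu); December 23, 1913 (Tue); December 24, 1913 (Wed).
7 of the 8 holidays fall on weekdays; the rest are weekends and were already excluded.
Business days: 19 − 7 = 12.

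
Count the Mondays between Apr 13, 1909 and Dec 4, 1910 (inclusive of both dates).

Apr 13, 1909 is a Tuesday.
The range spans 601 days (inclusive of both endpoints).
601 = 7 × 85 + 6, so there are 85 full weeks plus 6 extra days.
Each full week contributes one Monday: 85 so far.
The 6 extra days are Tue, Wed, Thu, Fri, Sat, Sun — none qualify.
Total: 85 + 0 = 85.

85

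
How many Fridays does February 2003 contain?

4

1 February 2003 is a Saturday.
That's 28 days from start to end, counting both.
28 = 7 × 4, so the span is exactly 4 full weeks.
Each full week contributes one Friday: 4 so far.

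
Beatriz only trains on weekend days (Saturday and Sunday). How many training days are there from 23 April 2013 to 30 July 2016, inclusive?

23 April 2013 is a Tuesday.
That's 1195 days from start to end, counting both.
1195 = 7 × 170 + 5, so there are 170 full weeks plus 5 extra days.
Each full week contributes 2 weekend days (Sat, Sun): 170 × 2 = 340.
The 5 extra days are Tuesday, Wednesday, Thursday, Friday, Saturday — 1 of them qualifies.
Total: 340 + 1 = 341.

341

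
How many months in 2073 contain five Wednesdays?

A month has five Wednesdays exactly when Wednesday falls within its first (length − 28) days.
Jan: 31 days, starts Sun → 5 of Sun, Mon, Tue
Feb: 28 days, starts Wed → 5 of (none)
Mar: 31 days, starts Wed → 5 of Wed, Thu, Fri ✓
Apr: 30 days, starts Sat → 5 of Sat, Sun
May: 31 days, starts Mon → 5 of Mon, Tue, Wed ✓
Jun: 30 days, starts Thu → 5 of Thu, Fri
Jul: 31 days, starts Sat → 5 of Sat, Sun, Mon
Aug: 31 days, starts Tue → 5 of Tue, Wed, Thu ✓
Sep: 30 days, starts Fri → 5 of Fri, Sat
Oct: 31 days, starts Sun → 5 of Sun, Mon, Tue
Nov: 30 days, starts Wed → 5 of Wed, Thu ✓
Dec: 31 days, starts Fri → 5 of Fri, Sat, Sun
Months with five Wednesdays: Mar, May, Aug, Nov.

4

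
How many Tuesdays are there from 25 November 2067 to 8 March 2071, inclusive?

171

25 November 2067 is a Friday.
The range spans 1200 days (inclusive of both endpoints).
1200 = 7 × 171 + 3, so there are 171 full weeks plus 3 extra days.
Each full week contributes one Tuesday: 171 so far.
The 3 extra days are Friday, Saturday, Sunday — none qualify.
Total: 171 + 0 = 171.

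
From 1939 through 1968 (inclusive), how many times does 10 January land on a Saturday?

4

Day of week of January 10 in each year:
1939: Tue, 1940: Wed, 1941: Fri, 1942: Sat ✓, 1943: Sun, 1944: Mon, 1945: Wed, 1946: Thu, 1947: Fri, 1948: Sat ✓, 1949: Mon, 1950: Tue, 1951: Wed, 1952: Thu, 1953: Sat ✓, 1954: Sun, 1955: Mon, 1956: Tue, 1957: Thu, 1958: Fri, 1959: Sat ✓, 1960: Sun, 1961: Tue, 1962: Wed, 1963: Thu, 1964: Fri, 1965: Sun, 1966: Mon, 1967: Tue, 1968: Wed
Saturdays: 1942, 1948, 1953, 1959.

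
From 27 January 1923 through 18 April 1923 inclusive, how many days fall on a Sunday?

12 Sundays

27 January 1923 is a Saturday.
That's 82 days from start to end, counting both.
82 = 7 × 11 + 5, so there are 11 full weeks plus 5 extra days.
Each full week contributes one Sunday: 11 so far.
The 5 extra days are Saturday, Sunday, Monday, Tuesday, Wednesday — 1 of them qualifies.
Total: 11 + 1 = 12.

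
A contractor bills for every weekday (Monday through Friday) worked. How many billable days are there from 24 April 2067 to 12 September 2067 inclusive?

24 April 2067 is a Sunday.
The range spans 142 days (inclusive of both endpoints).
142 = 7 × 20 + 2, so there are 20 full weeks plus 2 extra days.
Each full week contributes 5 weekdays (Mon–Fri): 20 × 5 = 100.
The 2 extra days are Sunday, Monday — 1 of them qualifies.
Total: 100 + 1 = 101.

101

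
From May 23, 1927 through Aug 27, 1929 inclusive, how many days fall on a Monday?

119

May 23, 1927 is a Monday.
The range spans 828 days (inclusive of both endpoints).
828 = 7 × 118 + 2, so there are 118 full weeks plus 2 extra days.
Each full week contributes one Monday: 118 so far.
The 2 extra days are Mon, Tue — 1 of them qualifies.
Total: 118 + 1 = 119.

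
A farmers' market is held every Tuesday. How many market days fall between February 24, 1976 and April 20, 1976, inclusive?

February 24, 1976 is a Tuesday.
That's 57 days from start to end, counting both.
57 = 7 × 8 + 1, so there are 8 full weeks plus 1 extra day.
Each full week contributes one Tuesday: 8 so far.
The 1 extra day is Tue — 1 of them qualifies.
Total: 8 + 1 = 9.

9 Tuesdays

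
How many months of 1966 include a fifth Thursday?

A month has five Thursdays exactly when Thursday falls within its first (length − 28) days.
Jan: 31 days, starts Sat → 5 of Sat, Sun, Mon
Feb: 28 days, starts Tue → 5 of (none)
Mar: 31 days, starts Tue → 5 of Tue, Wed, Thu ✓
Apr: 30 days, starts Fri → 5 of Fri, Sat
May: 31 days, starts Sun → 5 of Sun, Mon, Tue
Jun: 30 days, starts Wed → 5 of Wed, Thu ✓
Jul: 31 days, starts Fri → 5 of Fri, Sat, Sun
Aug: 31 days, starts Mon → 5 of Mon, Tue, Wed
Sep: 30 days, starts Thu → 5 of Thu, Fri ✓
Oct: 31 days, starts Sat → 5 of Sat, Sun, Mon
Nov: 30 days, starts Tue → 5 of Tue, Wed
Dec: 31 days, starts Thu → 5 of Thu, Fri, Sat ✓
Months with five Thursdays: Mar, Jun, Sep, Dec.

4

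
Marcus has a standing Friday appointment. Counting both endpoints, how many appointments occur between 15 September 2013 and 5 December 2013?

11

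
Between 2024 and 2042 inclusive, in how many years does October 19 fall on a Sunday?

Day of week of October 19 in each year:
2024: Sat, 2025: Sun ✓, 2026: Mon, 2027: Tue, 2028: Thu, 2029: Fri, 2030: Sat, 2031: Sun ✓, 2032: Tue, 2033: Wed, 2034: Thu, 2035: Fri, 2036: Sun ✓, 2037: Mon, 2038: Tue, 2039: Wed, 2040: Fri, 2041: Sat, 2042: Sun ✓
Sundays: 2025, 2031, 2036, 2042.

4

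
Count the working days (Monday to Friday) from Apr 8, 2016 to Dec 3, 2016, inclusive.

171 weekdays

Apr 8, 2016 is a Friday.
From Apr 8, 2016 to Dec 3, 2016 is 240 days inclusive.
240 = 7 × 34 + 2, so there are 34 full weeks plus 2 extra days.
Each full week contributes 5 weekdays (Mon–Fri): 34 × 5 = 170.
The 2 extra days are Friday, Saturday — 1 of them qualifies.
Total: 170 + 1 = 171.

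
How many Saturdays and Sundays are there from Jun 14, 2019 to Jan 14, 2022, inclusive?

270

Jun 14, 2019 is a Friday.
That's 946 days from start to end, counting both.
946 = 7 × 135 + 1, so there are 135 full weeks plus 1 extra day.
Each full week contributes 2 weekend days (Sat, Sun): 135 × 2 = 270.
The 1 extra day is Fri — none qualify.
Total: 270 + 0 = 270.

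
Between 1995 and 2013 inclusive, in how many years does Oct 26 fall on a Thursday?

Day of week of October 26 in each year:
1995: Thu ✓, 1996: Sat, 1997: Sun, 1998: Mon, 1999: Tue, 2000: Thu ✓, 2001: Fri, 2002: Sat, 2003: Sun, 2004: Tue, 2005: Wed, 2006: Thu ✓, 2007: Fri, 2008: Sun, 2009: Mon, 2010: Tue, 2011: Wed, 2012: Fri, 2013: Sat
Thursdays: 1995, 2000, 2006.

3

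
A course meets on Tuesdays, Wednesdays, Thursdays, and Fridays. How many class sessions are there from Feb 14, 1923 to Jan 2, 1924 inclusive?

185

Feb 14, 1923 is a Wednesday.
That's 323 days from start to end, counting both.
323 = 7 × 46 + 1, so there are 46 full weeks plus 1 extra day.
Each full week contributes 4 days from the set (Tue, Wed, Thu, Fri): 46 × 4 = 184.
The 1 extra day is Wed — 1 of them qualifies.
Total: 184 + 1 = 185.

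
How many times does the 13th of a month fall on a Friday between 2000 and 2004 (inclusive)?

8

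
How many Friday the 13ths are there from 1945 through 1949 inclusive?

8

Friday-the-13ths by year:
1945: Apr, Jul
1946: Sep, Dec
1947: Jun
1948: Feb, Aug
1949: May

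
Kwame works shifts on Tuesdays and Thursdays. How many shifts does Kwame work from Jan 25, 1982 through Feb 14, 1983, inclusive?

Jan 25, 1982 is a Monday.
The range spans 386 days (inclusive of both endpoints).
386 = 7 × 55 + 1, so there are 55 full weeks plus 1 extra day.
Each full week contributes 2 days from the set (Tue, Thu): 55 × 2 = 110.
The 1 extra day is Mon — none qualify.
Total: 110 + 0 = 110.

110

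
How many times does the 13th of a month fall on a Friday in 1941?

1

The 13th falls on a Friday when the month's 13th has weekday Fri.
Jan 13 is Mon; Feb 13 is Thu; Mar 13 is Thu; Apr 13 is Sun; May 13 is Tue; Jun 13 is Fri ✓; Jul 13 is Sun; Aug 13 is Wed; Sep 13 is Sat; Oct 13 is Mon; Nov 13 is Thu; Dec 13 is Sat.
Friday the 13ths: Jun.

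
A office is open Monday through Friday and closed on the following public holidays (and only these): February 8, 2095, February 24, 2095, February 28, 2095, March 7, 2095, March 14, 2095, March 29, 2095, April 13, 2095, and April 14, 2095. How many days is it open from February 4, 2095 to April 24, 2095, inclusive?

48 working days

February 4, 2095 is a Friday.
That's 80 days from start to end, counting both.
80 = 7 × 11 + 3, so there are 11 full weeks plus 3 extra days.
Each full week contributes 5 weekdays (Mon–Fri): 11 × 5 = 55.
The 3 extra days are Fri, Sat, Sun — 1 of them qualifies.
Total: 55 + 1 = 56.
Holidays: February 8, 2095 (Tue); February 24, 2095 (Thu); February 28, 2095 (Mon); March 7, 2095 (Mon); March 14, 2095 (Mon); March 29, 2095 (Tue); April 13, 2095 (Wed); April 14, 2095 (Thu).
All 8 holidays fall on weekdays, so subtract 8.
Business days: 56 − 8 = 48.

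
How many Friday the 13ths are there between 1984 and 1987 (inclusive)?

Friday-the-13ths by year:
1984: Jan, Apr, Jul
1985: Sep, Dec
1986: Jun
1987: Feb, Mar, Nov

9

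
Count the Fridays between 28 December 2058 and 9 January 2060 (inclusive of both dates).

54

28 December 2058 is a Saturday.
From 28 December 2058 to 9 January 2060 is 378 days inclusive.
378 = 7 × 54, so the span is exactly 54 full weeks.
Each full week contributes one Friday: 54 so far.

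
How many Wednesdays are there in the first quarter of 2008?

January 1, 2008 is a Tuesday.
The range spans 91 days (inclusive of both endpoints).
91 = 7 × 13, so the span is exactly 13 full weeks.
Each full week contributes one Wednesday: 13 so far.
Total: 13.

13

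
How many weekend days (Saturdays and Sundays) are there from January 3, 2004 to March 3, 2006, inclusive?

January 3, 2004 is a Saturday.
The range spans 791 days (inclusive of both endpoints).
791 = 7 × 113, so the span is exactly 113 full weeks.
Each full week contributes 2 weekend days (Sat, Sun): 113 × 2 = 226.

226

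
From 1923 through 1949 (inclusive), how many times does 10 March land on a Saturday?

4

Day of week of March 10 in each year:
1923: Sat ✓, 1924: Mon, 1925: Tue, 1926: Wed, 1927: Thu, 1928: Sat ✓, 1929: Sun, 1930: Mon, 1931: Tue, 1932: Thu, 1933: Fri, 1934: Sat ✓, 1935: Sun, 1936: Tue, 1937: Wed, 1938: Thu, 1939: Fri, 1940: Sun, 1941: Mon, 1942: Tue, 1943: Wed, 1944: Fri, 1945: Sat ✓, 1946: Sun, 1947: Mon, 1948: Wed, 1949: Thu
Saturdays: 1923, 1928, 1934, 1945.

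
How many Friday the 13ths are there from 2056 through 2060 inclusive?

Friday-the-13ths by year:
2056: Oct
2057: Apr, Jul
2058: Sep, Dec
2059: Jun
2060: Feb, Aug

8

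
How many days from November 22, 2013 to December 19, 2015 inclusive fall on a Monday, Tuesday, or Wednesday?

324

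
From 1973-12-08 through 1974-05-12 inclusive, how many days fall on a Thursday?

1973-12-08 is a Saturday.
From 1973-12-08 to 1974-05-12 is 156 days inclusive.
156 = 7 × 22 + 2, so there are 22 full weeks plus 2 extra days.
Each full week contributes one Thursday: 22 so far.
The 2 extra days are Saturday, Sunday — none qualify.
Total: 22 + 0 = 22.

22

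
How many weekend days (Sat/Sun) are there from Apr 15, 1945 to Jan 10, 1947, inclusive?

181

Apr 15, 1945 is a Sunday.
That's 636 days from start to end, counting both.
636 = 7 × 90 + 6, so there are 90 full weeks plus 6 extra days.
Each full week contributes 2 weekend days (Sat, Sun): 90 × 2 = 180.
The 6 extra days are Sunday, Monday, Tuesday, Wednesday, Thursday, Friday — 1 of them qualifies.
Total: 180 + 1 = 181.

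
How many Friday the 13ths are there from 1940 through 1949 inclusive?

16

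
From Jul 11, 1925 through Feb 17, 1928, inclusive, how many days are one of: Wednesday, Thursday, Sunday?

408

Jul 11, 1925 is a Saturday.
From Jul 11, 1925 to Feb 17, 1928 is 952 days inclusive.
952 = 7 × 136, so the span is exactly 136 full weeks.
Each full week contributes 3 days from the set (Wed, Thu, Sun): 136 × 3 = 408.
Total: 408.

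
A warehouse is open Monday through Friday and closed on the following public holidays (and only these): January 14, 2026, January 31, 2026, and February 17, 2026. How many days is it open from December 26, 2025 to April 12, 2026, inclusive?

74

December 26, 2025 is a Friday.
The range spans 108 days (inclusive of both endpoints).
108 = 7 × 15 + 3, so there are 15 full weeks plus 3 extra days.
Each full week contributes 5 weekdays (Mon–Fri): 15 × 5 = 75.
The 3 extra days are Friday, Saturday, Sunday — 1 of them qualifies.
Total: 75 + 1 = 76.
Holidays: January 14, 2026 (Wed); January 31, 2026 (Sat); February 17, 2026 (Tue).
2 of the 3 holidays fall on weekdays; the rest are weekends and were already excluded.
Business days: 76 − 2 = 74.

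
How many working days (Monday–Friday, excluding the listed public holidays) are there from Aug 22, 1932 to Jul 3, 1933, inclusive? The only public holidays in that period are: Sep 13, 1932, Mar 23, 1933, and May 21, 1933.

224 working days

Aug 22, 1932 is a Monday.
That's 316 days from start to end, counting both.
316 = 7 × 45 + 1, so there are 45 full weeks plus 1 extra day.
Each full week contributes 5 weekdays (Mon–Fri): 45 × 5 = 225.
The 1 extra day is Monday — 1 of them qualifies.
Total: 225 + 1 = 226.
Holidays: Sep 13, 1932 (Tue); Mar 23, 1933 (Thu); May 21, 1933 (Sun).
2 of the 3 holidays fall on weekdays; the rest are weekends and were already excluded.
Business days: 226 − 2 = 224.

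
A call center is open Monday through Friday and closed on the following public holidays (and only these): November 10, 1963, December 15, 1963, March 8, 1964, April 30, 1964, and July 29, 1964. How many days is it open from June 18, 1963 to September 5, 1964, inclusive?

June 18, 1963 is a Tuesday.
That's 446 days from start to end, counting both.
446 = 7 × 63 + 5, so there are 63 full weeks plus 5 extra days.
Each full week contributes 5 weekdays (Mon–Fri): 63 × 5 = 315.
The 5 extra days are Tuesday, Wednesday, Thursday, Friday, Saturday — 4 of them qualify.
Total: 315 + 4 = 319.
Holidays: November 10, 1963 (Sun); December 15, 1963 (Sun); March 8, 1964 (Sun); April 30, 1964 (Thu); July 29, 1964 (Wed).
2 of the 5 holidays fall on weekdays; the rest are weekends and were already excluded.
Business days: 319 − 2 = 317.

317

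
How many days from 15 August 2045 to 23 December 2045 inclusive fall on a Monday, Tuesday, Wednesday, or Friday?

75

15 August 2045 is a Tuesday.
From 15 August 2045 to 23 December 2045 is 131 days inclusive.
131 = 7 × 18 + 5, so there are 18 full weeks plus 5 extra days.
Each full week contributes 4 days from the set (Mon, Tue, Wed, Fri): 18 × 4 = 72.
The 5 extra days are Tue, Wed, Thu, Fri, Sat — 3 of them qualify.
Total: 72 + 3 = 75.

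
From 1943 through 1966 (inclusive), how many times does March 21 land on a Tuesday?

3

Day of week of March 21 in each year:
1943: Sun, 1944: Tue ✓, 1945: Wed, 1946: Thu, 1947: Fri, 1948: Sun, 1949: Mon, 1950: Tue ✓, 1951: Wed, 1952: Fri, 1953: Sat, 1954: Sun, 1955: Mon, 1956: Wed, 1957: Thu, 1958: Fri, 1959: Sat, 1960: Mon, 1961: Tue ✓, 1962: Wed, 1963: Thu, 1964: Sat, 1965: Sun, 1966: Mon
Tuesdays: 1944, 1950, 1961.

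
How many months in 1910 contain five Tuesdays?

A month has five Tuesdays exactly when Tuesday falls within its first (length − 28) days.
Jan: 31 days, starts Sat → 5 of Sat, Sun, Mon
Feb: 28 days, starts Tue → 5 of (none)
Mar: 31 days, starts Tue → 5 of Tue, Wed, Thu ✓
Apr: 30 days, starts Fri → 5 of Fri, Sat
May: 31 days, starts Sun → 5 of Sun, Mon, Tue ✓
Jun: 30 days, starts Wed → 5 of Wed, Thu
Jul: 31 days, starts Fri → 5 of Fri, Sat, Sun
Aug: 31 days, starts Mon → 5 of Mon, Tue, Wed ✓
Sep: 30 days, starts Thu → 5 of Thu, Fri
Oct: 31 days, starts Sat → 5 of Sat, Sun, Mon
Nov: 30 days, starts Tue → 5 of Tue, Wed ✓
Dec: 31 days, starts Thu → 5 of Thu, Fri, Sat
Months with five Tuesdays: Mar, May, Aug, Nov.

4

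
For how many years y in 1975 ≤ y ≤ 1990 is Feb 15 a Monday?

Day of week of February 15 in each year:
1975: Sat, 1976: Sun, 1977: Tue, 1978: Wed, 1979: Thu, 1980: Fri, 1981: Sun, 1982: Mon ✓, 1983: Tue, 1984: Wed, 1985: Fri, 1986: Sat, 1987: Sun, 1988: Mon ✓, 1989: Wed, 1990: Thu
Mondays: 1982, 1988.

2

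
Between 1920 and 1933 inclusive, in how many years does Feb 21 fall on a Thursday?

Day of week of February 21 in each year:
1920: Sat, 1921: Mon, 1922: Tue, 1923: Wed, 1924: Thu ✓, 1925: Sat, 1926: Sun, 1927: Mon, 1928: Tue, 1929: Thu ✓, 1930: Fri, 1931: Sat, 1932: Sun, 1933: Tue
Thursdays: 1924, 1929.

2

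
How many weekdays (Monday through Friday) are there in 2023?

260

1 January 2023 is a Sunday.
From 1 January 2023 to 31 December 2023 is 365 days inclusive.
365 = 7 × 52 + 1, so there are 52 full weeks plus 1 extra day.
Each full week contributes 5 weekdays (Mon–Fri): 52 × 5 = 260.
The 1 extra day is Sunday — none qualify.
Total: 260 + 0 = 260.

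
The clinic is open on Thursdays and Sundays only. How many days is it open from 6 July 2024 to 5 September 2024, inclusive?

6 July 2024 is a Saturday.
That's 62 days from start to end, counting both.
62 = 7 × 8 + 6, so there are 8 full weeks plus 6 extra days.
Each full week contributes 2 days from the set (Thu, Sun): 8 × 2 = 16.
The 6 extra days are Saturday, Sunday, Monday, Tuesday, Wednesday, Thursday — 2 of them qualify.
Total: 16 + 2 = 18.

18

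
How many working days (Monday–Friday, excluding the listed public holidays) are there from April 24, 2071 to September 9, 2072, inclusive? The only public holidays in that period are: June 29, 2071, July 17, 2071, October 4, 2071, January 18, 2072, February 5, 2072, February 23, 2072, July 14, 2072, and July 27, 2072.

354

April 24, 2071 is a Friday.
The range spans 505 days (inclusive of both endpoints).
505 = 7 × 72 + 1, so there are 72 full weeks plus 1 extra day.
Each full week contributes 5 weekdays (Mon–Fri): 72 × 5 = 360.
The 1 extra day is Fri — 1 of them qualifies.
Total: 360 + 1 = 361.
Holidays: June 29, 2071 (Mon); July 17, 2071 (Fri); October 4, 2071 (Sun); January 18, 2072 (Mon); February 5, 2072 (Fri); February 23, 2072 (Tue); July 14, 2072 (Thu); July 27, 2072 (Wed).
7 of the 8 holidays fall on weekdays; the rest are weekends and were already excluded.
Business days: 361 − 7 = 354.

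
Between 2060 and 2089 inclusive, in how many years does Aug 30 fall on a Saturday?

4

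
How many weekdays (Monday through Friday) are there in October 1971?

21

Oct 1, 1971 is a Friday.
From Oct 1, 1971 to Oct 31, 1971 is 31 days inclusive.
31 = 7 × 4 + 3, so there are 4 full weeks plus 3 extra days.
Each full week contributes 5 weekdays (Mon–Fri): 4 × 5 = 20.
The 3 extra days are Fri, Sat, Sun — 1 of them qualifies.
Total: 20 + 1 = 21.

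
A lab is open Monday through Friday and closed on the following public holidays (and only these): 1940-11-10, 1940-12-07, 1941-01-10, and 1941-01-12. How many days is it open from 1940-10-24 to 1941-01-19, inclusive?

1940-10-24 is a Thursday.
The range spans 88 days (inclusive of both endpoints).
88 = 7 × 12 + 4, so there are 12 full weeks plus 4 extra days.
Each full week contributes 5 weekdays (Mon–Fri): 12 × 5 = 60.
The 4 extra days are Thu, Fri, Sat, Sun — 2 of them qualify.
Total: 60 + 2 = 62.
Holidays: 1940-11-10 (Sun); 1940-12-07 (Sat); 1941-01-10 (Fri); 1941-01-12 (Sun).
1 of the 4 holidays fall on weekdays; the rest are weekends and were already excluded.
Business days: 62 − 1 = 61.

61 working days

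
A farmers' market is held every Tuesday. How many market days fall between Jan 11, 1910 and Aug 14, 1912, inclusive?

136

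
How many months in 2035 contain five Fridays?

A month has five Fridays exactly when Friday falls within its first (length − 28) days.
Jan: 31 days, starts Mon → 5 of Mon, Tue, Wed
Feb: 28 days, starts Thu → 5 of (none)
Mar: 31 days, starts Thu → 5 of Thu, Fri, Sat ✓
Apr: 30 days, starts Sun → 5 of Sun, Mon
May: 31 days, starts Tue → 5 of Tue, Wed, Thu
Jun: 30 days, starts Fri → 5 of Fri, Sat ✓
Jul: 31 days, starts Sun → 5 of Sun, Mon, Tue
Aug: 31 days, starts Wed → 5 of Wed, Thu, Fri ✓
Sep: 30 days, starts Sat → 5 of Sat, Sun
Oct: 31 days, starts Mon → 5 of Mon, Tue, Wed
Nov: 30 days, starts Thu → 5 of Thu, Fri ✓
Dec: 31 days, starts Sat → 5 of Sat, Sun, Mon
Months with five Fridays: Mar, Jun, Aug, Nov.

4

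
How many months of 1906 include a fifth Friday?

4

A month has five Fridays exactly when Friday falls within its first (length − 28) days.
Jan: 31 days, starts Mon → 5 of Mon, Tue, Wed
Feb: 28 days, starts Thu → 5 of (none)
Mar: 31 days, starts Thu → 5 of Thu, Fri, Sat ✓
Apr: 30 days, starts Sun → 5 of Sun, Mon
May: 31 days, starts Tue → 5 of Tue, Wed, Thu
Jun: 30 days, starts Fri → 5 of Fri, Sat ✓
Jul: 31 days, starts Sun → 5 of Sun, Mon, Tue
Aug: 31 days, starts Wed → 5 of Wed, Thu, Fri ✓
Sep: 30 days, starts Sat → 5 of Sat, Sun
Oct: 31 days, starts Mon → 5 of Mon, Tue, Wed
Nov: 30 days, starts Thu → 5 of Thu, Fri ✓
Dec: 31 days, starts Sat → 5 of Sat, Sun, Mon
Months with five Fridays: Mar, Jun, Aug, Nov.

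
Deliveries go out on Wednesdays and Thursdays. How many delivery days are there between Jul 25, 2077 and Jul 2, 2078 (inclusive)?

98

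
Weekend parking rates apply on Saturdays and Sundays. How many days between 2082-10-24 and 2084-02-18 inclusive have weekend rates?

2082-10-24 is a Saturday.
The range spans 483 days (inclusive of both endpoints).
483 = 7 × 69, so the span is exactly 69 full weeks.
Each full week contributes 2 weekend days (Sat, Sun): 69 × 2 = 138.
Total: 138.

138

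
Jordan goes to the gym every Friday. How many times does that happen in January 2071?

Jan 1, 2071 is a Thursday.
That's 31 days from start to end, counting both.
31 = 7 × 4 + 3, so there are 4 full weeks plus 3 extra days.
Each full week contributes one Friday: 4 so far.
The 3 extra days are Thursday, Friday, Saturday — 1 of them qualifies.
Total: 4 + 1 = 5.

5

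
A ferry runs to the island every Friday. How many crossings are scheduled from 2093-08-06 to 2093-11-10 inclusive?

14

2093-08-06 is a Thursday.
The range spans 97 days (inclusive of both endpoints).
97 = 7 × 13 + 6, so there are 13 full weeks plus 6 extra days.
Each full week contributes one Friday: 13 so far.
The 6 extra days are Thursday, Friday, Saturday, Sunday, Monday, Tuesday — 1 of them qualifies.
Total: 13 + 1 = 14.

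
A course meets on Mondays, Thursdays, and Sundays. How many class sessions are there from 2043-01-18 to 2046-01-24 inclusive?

473

2043-01-18 is a Sunday.
That's 1103 days from start to end, counting both.
1103 = 7 × 157 + 4, so there are 157 full weeks plus 4 extra days.
Each full week contributes 3 days from the set (Mon, Thu, Sun): 157 × 3 = 471.
The 4 extra days are Sun, Mon, Tue, Wed — 2 of them qualify.
Total: 471 + 2 = 473.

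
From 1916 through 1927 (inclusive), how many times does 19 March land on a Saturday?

2

Day of week of March 19 in each year:
1916: Sun, 1917: Mon, 1918: Tue, 1919: Wed, 1920: Fri, 1921: Sat ✓, 1922: Sun, 1923: Mon, 1924: Wed, 1925: Thu, 1926: Fri, 1927: Sat ✓
Saturdays: 1921, 1927.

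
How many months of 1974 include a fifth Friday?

A month has five Fridays exactly when Friday falls within its first (length − 28) days.
Jan: 31 days, starts Tue → 5 of Tue, Wed, Thu
Feb: 28 days, starts Fri → 5 of (none)
Mar: 31 days, starts Fri → 5 of Fri, Sat, Sun ✓
Apr: 30 days, starts Mon → 5 of Mon, Tue
May: 31 days, starts Wed → 5 of Wed, Thu, Fri ✓
Jun: 30 days, starts Sat → 5 of Sat, Sun
Jul: 31 days, starts Mon → 5 of Mon, Tue, Wed
Aug: 31 days, starts Thu → 5 of Thu, Fri, Sat ✓
Sep: 30 days, starts Sun → 5 of Sun, Mon
Oct: 31 days, starts Tue → 5 of Tue, Wed, Thu
Nov: 30 days, starts Fri → 5 of Fri, Sat ✓
Dec: 31 days, starts Sun → 5 of Sun, Mon, Tue
Months with five Fridays: Mar, May, Aug, Nov.

4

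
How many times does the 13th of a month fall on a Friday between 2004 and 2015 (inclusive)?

Friday-the-13ths by year:
2004: Feb, Aug
2005: May
2006: Jan, Oct
2007: Apr, Jul
2008: Jun
2009: Feb, Mar, Nov
2010: Aug
2011: May
2012: Jan, Apr, Jul
2013: Sep, Dec
2014: Jun
2015: Feb, Mar, Nov

22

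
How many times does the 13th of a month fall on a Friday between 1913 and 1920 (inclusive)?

Friday-the-13ths by year:
1913: Jun
1914: Feb, Mar, Nov
1915: Aug
1916: Oct
1917: Apr, Jul
1918: Sep, Dec
1919: Jun
1920: Feb, Aug

13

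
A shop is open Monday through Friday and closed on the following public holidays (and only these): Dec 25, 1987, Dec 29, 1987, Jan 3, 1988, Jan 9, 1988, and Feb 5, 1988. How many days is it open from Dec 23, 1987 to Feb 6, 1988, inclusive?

30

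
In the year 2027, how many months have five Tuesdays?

4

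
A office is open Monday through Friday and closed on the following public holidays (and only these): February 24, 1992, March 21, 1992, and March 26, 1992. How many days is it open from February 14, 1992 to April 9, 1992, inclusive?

38 working days

February 14, 1992 is a Friday.
That's 56 days from start to end, counting both.
56 = 7 × 8, so the span is exactly 8 full weeks.
Each full week contributes 5 weekdays (Mon–Fri): 8 × 5 = 40.
Holidays: February 24, 1992 (Mon); March 21, 1992 (Sat); March 26, 1992 (Thu).
2 of the 3 holidays fall on weekdays; the rest are weekends and were already excluded.
Business days: 40 − 2 = 38.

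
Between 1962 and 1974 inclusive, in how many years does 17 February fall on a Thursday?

Day of week of February 17 in each year:
1962: Sat, 1963: Sun, 1964: Mon, 1965: Wed, 1966: Thu ✓, 1967: Fri, 1968: Sat, 1969: Mon, 1970: Tue, 1971: Wed, 1972: Thu ✓, 1973: Sat, 1974: Sun
Thursdays: 1966, 1972.

2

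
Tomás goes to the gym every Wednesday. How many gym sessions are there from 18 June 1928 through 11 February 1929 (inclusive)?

34

18 June 1928 is a Monday.
The range spans 239 days (inclusive of both endpoints).
239 = 7 × 34 + 1, so there are 34 full weeks plus 1 extra day.
Each full week contributes one Wednesday: 34 so far.
The 1 extra day is Monday — none qualify.
Total: 34 + 0 = 34.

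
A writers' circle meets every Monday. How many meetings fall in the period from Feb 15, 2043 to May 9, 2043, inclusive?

Feb 15, 2043 is a Sunday.
From Feb 15, 2043 to May 9, 2043 is 84 days inclusive.
84 = 7 × 12, so the span is exactly 12 full weeks.
Each full week contributes one Monday: 12 so far.
Total: 12.

12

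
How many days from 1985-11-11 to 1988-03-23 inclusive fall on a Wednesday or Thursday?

247

1985-11-11 is a Monday.
That's 864 days from start to end, counting both.
864 = 7 × 123 + 3, so there are 123 full weeks plus 3 extra days.
Each full week contributes 2 days from the set (Wed, Thu): 123 × 2 = 246.
The 3 extra days are Monday, Tuesday, Wednesday — 1 of them qualifies.
Total: 246 + 1 = 247.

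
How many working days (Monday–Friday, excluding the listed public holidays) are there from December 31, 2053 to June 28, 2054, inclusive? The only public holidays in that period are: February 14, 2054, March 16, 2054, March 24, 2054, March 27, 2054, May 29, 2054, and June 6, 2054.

December 31, 2053 is a Wednesday.
That's 180 days from start to end, counting both.
180 = 7 × 25 + 5, so there are 25 full weeks plus 5 extra days.
Each full week contributes 5 weekdays (Mon–Fri): 25 × 5 = 125.
The 5 extra days are Wed, Thu, Fri, Sat, Sun — 3 of them qualify.
Total: 125 + 3 = 128.
Holidays: February 14, 2054 (Sat); March 16, 2054 (Mon); March 24, 2054 (Tue); March 27, 2054 (Fri); May 29, 2054 (Fri); June 6, 2054 (Sat).
4 of the 6 holidays fall on weekdays; the rest are weekends and were already excluded.
Business days: 128 − 4 = 124.

124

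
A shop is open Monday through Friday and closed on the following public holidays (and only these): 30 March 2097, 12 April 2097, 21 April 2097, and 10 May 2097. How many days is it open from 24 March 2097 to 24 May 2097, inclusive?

43 working days

24 March 2097 is a Sunday.
From 24 March 2097 to 24 May 2097 is 62 days inclusive.
62 = 7 × 8 + 6, so there are 8 full weeks plus 6 extra days.
Each full week contributes 5 weekdays (Mon–Fri): 8 × 5 = 40.
The 6 extra days are Sunday, Monday, Tuesday, Wednesday, Thursday, Friday — 5 of them qualify.
Total: 40 + 5 = 45.
Holidays: 30 March 2097 (Sat); 12 April 2097 (Fri); 21 April 2097 (Sun); 10 May 2097 (Fri).
2 of the 4 holidays fall on weekdays; the rest are weekends and were already excluded.
Business days: 45 − 2 = 43.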